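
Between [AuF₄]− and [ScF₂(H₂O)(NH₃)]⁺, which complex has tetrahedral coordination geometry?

[ScF₂(H₂O)(NH₃)]⁺

For [AuF₄]−: Summing ligand charges against the −1 overall charge gives an oxidation state of +3 for gold. Au sits in group 11, so the d-electron count is 11 − 3 = 8. A 5d d⁸ ion has a large crystal-field splitting; square planar leaves the high-energy d_{x²−y²} orbital empty and maximises CFSE. → square planar.
For [ScF₂(H₂O)(NH₃)]⁺: Ligand charges: each fluoride is −1; water is neutral; ammonia is neutral. With an overall charge of +1 the scandium centre must be in the +3 oxidation state. Group 3 minus oxidation state 3 gives a d⁰ configuration. A d⁰ ion has no crystal-field stabilisation preference between square planar and tetrahedral, so four ligands adopt the sterically favoured tetrahedral geometry. → tetrahedral.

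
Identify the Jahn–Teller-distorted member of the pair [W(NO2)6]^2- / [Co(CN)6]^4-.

[Co(CN)6]^4-

[W(NO2)6]^2-: Ligand charges: each nitro (N-bound nitrite) is −1. With an overall charge of −2 the tungsten centre must be in the +4 oxidation state. Group 6 minus oxidation state 4 gives a d² configuration. The d² configuration leaves the e_g set evenly filled (or empty) — no strong Jahn–Teller driving force.
[Co(CN)6]^4-: Ligand charges: each cyanide is −1. With an overall charge of −4 the cobalt centre must be in the +2 oxidation state. Co sits in group 9, so the d-electron count is 9 − 2 = 7. Cyanide is a strong-field ligand (high in the spectrochemical series) for a first-row metal, so the complex is low-spin. The t₂g⁶e_g¹ (low-spin) configuration has an unevenly filled e_g set; the Jahn–Teller theorem predicts a tetragonal distortion (typically axial elongation) to lift the degeneracy.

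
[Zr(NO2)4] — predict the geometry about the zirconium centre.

tetrahedral

Summing ligand charges against the 0 overall charge gives an oxidation state of +4 for zirconium.
Group 4 minus oxidation state 4 gives a d⁰ configuration.
With 4 monodentate ligands the coordination number is 4.
A d⁰ ion has no crystal-field stabilisation preference between square planar and tetrahedral, so four ligands adopt the sterically favoured tetrahedral geometry.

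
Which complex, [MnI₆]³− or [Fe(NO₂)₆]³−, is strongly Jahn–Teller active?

[MnI₆]³−

[MnI₆]³−: Each iodide is −1; balancing the −3 overall charge requires Mn(III). Manganese is a group-7 element; Mn(III) is therefore d⁴. Iodide is a weak-field ligand for a first-row metal, so the complex is high-spin. The t₂g³e_g¹ (high-spin) configuration has an unevenly filled e_g set; the Jahn–Teller theorem predicts a tetragonal distortion (typically axial elongation) to lift the degeneracy.
[Fe(NO₂)₆]³−: Each nitro (N-bound nitrite) is −1; balancing the −3 overall charge requires Fe(III). Group 8 minus oxidation state 3 gives a d⁵ configuration. Nitro (N-bound nitrite) is a strong-field ligand (high in the spectrochemical series) for a first-row metal, so the complex is low-spin. The d⁵ configuration leaves the e_g set evenly filled (or empty) — no strong Jahn–Teller driving force.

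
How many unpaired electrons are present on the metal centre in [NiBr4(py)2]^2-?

Ligand charges: each bromide is −1; pyridine is neutral. With an overall charge of −2 the nickel centre must be in the +2 oxidation state.
Group 10 minus oxidation state 2 gives a d⁸ configuration.
In an octahedral field the d⁸ configuration is t₂g⁶e_g² (only one arrangement possible), giving 2 unpaired electrons.

2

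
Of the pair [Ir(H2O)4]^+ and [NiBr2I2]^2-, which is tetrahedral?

For [Ir(H2O)4]^+: Summing ligand charges against the +1 overall charge gives an oxidation state of +1 for iridium. Group 9 minus oxidation state 1 gives a d⁸ configuration. A 5d d⁸ ion has a large crystal-field splitting; square planar leaves the high-energy d_{x²−y²} orbital empty and maximises CFSE. → square planar.
For [NiBr2I2]^2-: Each bromide is −1; each iodide is −1; balancing the −2 overall charge requires Ni(II). Ni sits in group 10, so the d-electron count is 10 − 2 = 8. Bromide and iodide are weak-field ligands. With weak-field ligands the CFSE gain from square planar is small, so a 3d d⁸ ion takes the sterically preferred tetrahedral geometry. → tetrahedral.

[NiBr2I2]^2-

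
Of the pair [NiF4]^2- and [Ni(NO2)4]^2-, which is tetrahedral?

[NiF4]^2-

For [NiF4]^2-: Each fluoride is −1; balancing the −2 overall charge requires Ni(II). Nickel is a group-10 element; Ni(II) is therefore d⁸. Fluoride is a weak-field ligand. With weak-field ligands the CFSE gain from square planar is small, so a 3d d⁸ ion takes the sterically preferred tetrahedral geometry. → tetrahedral.
For [Ni(NO2)4]^2-: Summing ligand charges against the −2 overall charge gives an oxidation state of +2 for nickel. Nickel is a group-10 element; Ni(II) is therefore d⁸. Nitro (N-bound nitrite) is a strong-field ligand (high in the spectrochemical series). A 3d d⁸ ion with strong-field ligands gains enough CFSE to favour square planar over tetrahedral. → square planar.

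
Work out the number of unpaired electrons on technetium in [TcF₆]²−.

Summing ligand charges against the −2 overall charge gives an oxidation state of +4 for technetium.
Tc sits in group 7, so the d-electron count is 7 − 4 = 3.
In an octahedral field the d³ configuration is t₂g³e_g⁰ (only one arrangement possible), giving 3 unpaired electrons.

3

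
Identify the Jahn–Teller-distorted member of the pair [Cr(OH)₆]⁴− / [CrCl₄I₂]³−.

[Cr(OH)₆]⁴−: Each hydroxide is −1; balancing the −4 overall charge requires Cr(II). Cr sits in group 6, so the d-electron count is 6 − 2 = 4. Hydroxide is a weak-field ligand for a first-row metal, so the complex is high-spin. The t₂g³e_g¹ (high-spin) configuration has an unevenly filled e_g set; the Jahn–Teller theorem predicts a tetragonal distortion (typically axial elongation) to lift the degeneracy.
[CrCl₄I₂]³−: Each chloride is −1; each iodide is −1; balancing the −3 overall charge requires Cr(III). Cr sits in group 6, so the d-electron count is 6 − 3 = 3. The d³ configuration leaves the e_g set evenly filled (or empty) — no strong Jahn–Teller driving force.

[Cr(OH)₆]⁴−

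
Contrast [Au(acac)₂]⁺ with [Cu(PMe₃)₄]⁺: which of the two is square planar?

[Au(acac)₂]⁺

For [Au(acac)₂]⁺: Ligand charges: each acetylacetonate is −1. With an overall charge of +1 the gold centre must be in the +3 oxidation state. Group 11 minus oxidation state 3 gives a d⁸ configuration. A 5d d⁸ ion has a large crystal-field splitting; square planar leaves the high-energy d_{x²−y²} orbital empty and maximises CFSE. → square planar.
For [Cu(PMe₃)₄]⁺: Ligand charges: trimethylphosphine is neutral. With an overall charge of +1 the copper centre must be in the +1 oxidation state. Copper is a group-11 element; Cu(I) is therefore d¹⁰. A d¹⁰ ion has no crystal-field stabilisation preference between square planar and tetrahedral, so four ligands adopt the sterically favoured tetrahedral geometry. → tetrahedral.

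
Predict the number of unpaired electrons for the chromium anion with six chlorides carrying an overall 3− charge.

Summing ligand charges against the −3 overall charge gives an oxidation state of +3 for chromium.
Cr sits in group 6, so the d-electron count is 6 − 3 = 3.
In an octahedral field the d³ configuration is t₂g³e_g⁰ (only one arrangement possible), giving 3 unpaired electrons.

3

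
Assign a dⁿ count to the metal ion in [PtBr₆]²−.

d⁶

Ligand charges: each bromide is −1. With an overall charge of −2 the platinum centre must be in the +4 oxidation state.
Group 10 minus oxidation state 4 gives a d⁶ configuration.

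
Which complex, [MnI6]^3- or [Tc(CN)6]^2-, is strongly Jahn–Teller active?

[MnI6]^3-

[MnI6]^3-: Ligand charges: each iodide is −1. With an overall charge of −3 the manganese centre must be in the +3 oxidation state. Manganese is a group-7 element; Mn(III) is therefore d⁴. Iodide is a weak-field ligand for a first-row metal, so the complex is high-spin. The t₂g³e_g¹ (high-spin) configuration has an unevenly filled e_g set; the Jahn–Teller theorem predicts a tetragonal distortion (typically axial elongation) to lift the degeneracy.
[Tc(CN)6]^2-: Summing ligand charges against the −2 overall charge gives an oxidation state of +4 for technetium. Tc sits in group 7, so the d-electron count is 7 − 4 = 3. The d³ configuration leaves the e_g set evenly filled (or empty) — no strong Jahn–Teller driving force.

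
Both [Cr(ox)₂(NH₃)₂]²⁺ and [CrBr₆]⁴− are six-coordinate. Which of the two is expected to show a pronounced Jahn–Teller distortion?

[Cr(ox)₂(NH₃)₂]²⁺: Summing ligand charges against the +2 overall charge gives an oxidation state of +6 for chromium. Group 6 minus oxidation state 6 gives a d⁰ configuration. The d⁰ configuration leaves the e_g set evenly filled (or empty) — no strong Jahn–Teller driving force.
[CrBr₆]⁴−: Ligand charges: each bromide is −1. With an overall charge of −4 the chromium centre must be in the +2 oxidation state. Group 6 minus oxidation state 2 gives a d⁴ configuration. Bromide is a weak-field ligand for a first-row metal, so the complex is high-spin. The t₂g³e_g¹ (high-spin) configuration has an unevenly filled e_g set; the Jahn–Teller theorem predicts a tetragonal distortion (typically axial elongation) to lift the degeneracy.

[CrBr₆]⁴−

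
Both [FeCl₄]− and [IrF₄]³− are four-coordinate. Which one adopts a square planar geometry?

[IrF₄]³−

For [FeCl₄]−: Summing ligand charges against the −1 overall charge gives an oxidation state of +3 for iron. Group 8 minus oxidation state 3 gives a d⁵ configuration. A high-spin d⁵ ion has zero CFSE in either geometry, so four ligands adopt the sterically favoured tetrahedral geometry. → tetrahedral.
For [IrF₄]³−: Summing ligand charges against the −3 overall charge gives an oxidation state of +1 for iridium. Iridium is a group-9 element; Ir(I) is therefore d⁸. A 5d d⁸ ion has a large crystal-field splitting; square planar leaves the high-energy d_{x²−y²} orbital empty and maximises CFSE. → square planar.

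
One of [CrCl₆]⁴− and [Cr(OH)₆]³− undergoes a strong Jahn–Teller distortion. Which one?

[CrCl₆]⁴−

[CrCl₆]⁴−: Summing ligand charges against the −4 overall charge gives an oxidation state of +2 for chromium. Group 6 minus oxidation state 2 gives a d⁴ configuration. Chloride is a weak-field ligand for a first-row metal, so the complex is high-spin. The t₂g³e_g¹ (high-spin) configuration has an unevenly filled e_g set; the Jahn–Teller theorem predicts a tetragonal distortion (typically axial elongation) to lift the degeneracy.
[Cr(OH)₆]³−: Summing ligand charges against the −3 overall charge gives an oxidation state of +3 for chromium. Group 6 minus oxidation state 3 gives a d³ configuration. The d³ configuration leaves the e_g set evenly filled (or empty) — no strong Jahn–Teller driving force.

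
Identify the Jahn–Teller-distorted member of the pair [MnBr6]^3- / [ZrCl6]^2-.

[MnBr6]^3-

[MnBr6]^3-: Summing ligand charges against the −3 overall charge gives an oxidation state of +3 for manganese. Group 7 minus oxidation state 3 gives a d⁴ configuration. Bromide is a weak-field ligand for a first-row metal, so the complex is high-spin. The t₂g³e_g¹ (high-spin) configuration has an unevenly filled e_g set; the Jahn–Teller theorem predicts a tetragonal distortion (typically axial elongation) to lift the degeneracy.
[ZrCl6]^2-: Each chloride is −1; balancing the −2 overall charge requires Zr(IV). Group 4 minus oxidation state 4 gives a d⁰ configuration. The d⁰ configuration leaves the e_g set evenly filled (or empty) — no strong Jahn–Teller driving force.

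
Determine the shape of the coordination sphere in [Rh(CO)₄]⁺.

square planar

Ligand charges: carbonyl is neutral. With an overall charge of +1 the rhodium centre must be in the +1 oxidation state.
Rhodium is a group-9 element; Rh(I) is therefore d⁸.
Coordination number: 4.
A 4d d⁸ ion has a large crystal-field splitting; square planar leaves the high-energy d_{x²−y²} orbital empty and maximises CFSE.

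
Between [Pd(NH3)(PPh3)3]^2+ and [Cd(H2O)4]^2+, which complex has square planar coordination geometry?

[Pd(NH3)(PPh3)3]^2+

For [Pd(NH3)(PPh3)3]^2+: Summing ligand charges against the +2 overall charge gives an oxidation state of +2 for palladium. Palladium is a group-10 element; Pd(II) is therefore d⁸. A 4d d⁸ ion has a large crystal-field splitting; square planar leaves the high-energy d_{x²−y²} orbital empty and maximises CFSE. → square planar.
For [Cd(H2O)4]^2+: Water is neutral; balancing the +2 overall charge requires Cd(II). Cd sits in group 12, so the d-electron count is 12 − 2 = 10. A d¹⁰ ion has no crystal-field stabilisation preference between square planar and tetrahedral, so four ligands adopt the sterically favoured tetrahedral geometry. → tetrahedral.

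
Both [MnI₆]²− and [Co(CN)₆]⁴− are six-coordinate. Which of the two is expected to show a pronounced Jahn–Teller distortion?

[MnI₆]²−: Summing ligand charges against the −2 overall charge gives an oxidation state of +4 for manganese. Mn sits in group 7, so the d-electron count is 7 − 4 = 3. The d³ configuration leaves the e_g set evenly filled (or empty) — no strong Jahn–Teller driving force.
[Co(CN)₆]⁴−: Summing ligand charges against the −4 overall charge gives an oxidation state of +2 for cobalt. Cobalt is a group-9 element; Co(II) is therefore d⁷. Cyanide is a strong-field ligand (high in the spectrochemical series) for a first-row metal, so the complex is low-spin. The t₂g⁶e_g¹ (low-spin) configuration has an unevenly filled e_g set; the Jahn–Teller theorem predicts a tetragonal distortion (typically axial elongation) to lift the degeneracy.

[Co(CN)₆]⁴−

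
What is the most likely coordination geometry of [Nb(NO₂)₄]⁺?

tetrahedral

Each nitro (N-bound nitrite) is −1; balancing the +1 overall charge requires Nb(V).
Nb sits in group 5, so the d-electron count is 5 − 5 = 0.
Coordination number: 4.
A d⁰ ion has no crystal-field stabilisation preference between square planar and tetrahedral, so four ligands adopt the sterically favoured tetrahedral geometry.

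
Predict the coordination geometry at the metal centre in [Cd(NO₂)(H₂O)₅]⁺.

octahedral

Ligand charges: each nitro (N-bound nitrite) is −1; water is neutral. With an overall charge of +1 the cadmium centre must be in the +2 oxidation state.
Group 12 minus oxidation state 2 gives a d¹⁰ configuration.
With 6 monodentate ligands the coordination number is 6.
Six donors around a single metal centre give an octahedral coordination sphere.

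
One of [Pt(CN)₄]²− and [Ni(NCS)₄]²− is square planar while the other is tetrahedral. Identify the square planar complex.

[Pt(CN)₄]²−

For [Pt(CN)₄]²−: Ligand charges: each cyanide is −1. With an overall charge of −2 the platinum centre must be in the +2 oxidation state. Group 10 minus oxidation state 2 gives a d⁸ configuration. A 5d d⁸ ion has a large crystal-field splitting; square planar leaves the high-energy d_{x²−y²} orbital empty and maximises CFSE. → square planar.
For [Ni(NCS)₄]²−: Summing ligand charges against the −2 overall charge gives an oxidation state of +2 for nickel. Ni sits in group 10, so the d-electron count is 10 − 2 = 8. Isothiocyanate is a weak-field ligand. With weak-field ligands the CFSE gain from square planar is small, so a 3d d⁸ ion takes the sterically preferred tetrahedral geometry. → tetrahedral.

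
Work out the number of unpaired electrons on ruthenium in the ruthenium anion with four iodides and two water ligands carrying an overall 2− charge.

0

Summing ligand charges against the −2 overall charge gives an oxidation state of +2 for ruthenium.
Group 8 minus oxidation state 2 gives a d⁶ configuration.
The spin state decides the count: a 4d ion has a large Δₒ and is invariably low-spin.
An octahedral low-spin d⁶ ion is t₂g⁶e_g⁰, giving 0 unpaired electrons.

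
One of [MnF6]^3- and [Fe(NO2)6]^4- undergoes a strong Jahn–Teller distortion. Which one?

[MnF6]^3-

[MnF6]^3-: Ligand charges: each fluoride is −1. With an overall charge of −3 the manganese centre must be in the +3 oxidation state. Manganese is a group-7 element; Mn(III) is therefore d⁴. Fluoride is a weak-field ligand for a first-row metal, so the complex is high-spin. The t₂g³e_g¹ (high-spin) configuration has an unevenly filled e_g set; the Jahn–Teller theorem predicts a tetragonal distortion (typically axial elongation) to lift the degeneracy.
[Fe(NO2)6]^4-: Each nitro (N-bound nitrite) is −1; balancing the −4 overall charge requires Fe(II). Fe sits in group 8, so the d-electron count is 8 − 2 = 6. Nitro (N-bound nitrite) is a strong-field ligand (high in the spectrochemical series) for a first-row metal, so the complex is low-spin. The d⁶ configuration leaves the e_g set evenly filled (or empty) — no strong Jahn–Teller driving force.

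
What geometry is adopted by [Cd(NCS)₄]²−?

tetrahedral

Each isothiocyanate is −1; balancing the −2 overall charge requires Cd(II).
Group 12 minus oxidation state 2 gives a d¹⁰ configuration.
With 4 monodentate ligands the coordination number is 4.
A d¹⁰ ion has no crystal-field stabilisation preference between square planar and tetrahedral, so four ligands adopt the sterically favoured tetrahedral geometry.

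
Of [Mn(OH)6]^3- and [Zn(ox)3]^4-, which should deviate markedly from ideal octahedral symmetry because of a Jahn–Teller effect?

[Mn(OH)6]^3-: Ligand charges: each hydroxide is −1. With an overall charge of −3 the manganese centre must be in the +3 oxidation state. Group 7 minus oxidation state 3 gives a d⁴ configuration. Hydroxide is a weak-field ligand for a first-row metal, so the complex is high-spin. The t₂g³e_g¹ (high-spin) configuration has an unevenly filled e_g set; the Jahn–Teller theorem predicts a tetragonal distortion (typically axial elongation) to lift the degeneracy.
[Zn(ox)3]^4-: Summing ligand charges against the −4 overall charge gives an oxidation state of +2 for zinc. Zinc is a group-12 element; Zn(II) is therefore d¹⁰. The d¹⁰ configuration leaves the e_g set evenly filled (or empty) — no strong Jahn–Teller driving force.

[Mn(OH)6]^3-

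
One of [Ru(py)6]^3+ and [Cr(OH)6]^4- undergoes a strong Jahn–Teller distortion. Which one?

[Ru(py)6]^3+: Pyridine is neutral; balancing the +3 overall charge requires Ru(III). Ruthenium is a group-8 element; Ru(III) is therefore d⁵. A 4d ion has a large Δₒ and is invariably low-spin. The d⁵ configuration leaves the e_g set evenly filled (or empty) — no strong Jahn–Teller driving force.
[Cr(OH)6]^4-: Ligand charges: each hydroxide is −1. With an overall charge of −4 the chromium centre must be in the +2 oxidation state. Cr sits in group 6, so the d-electron count is 6 − 2 = 4. Hydroxide is a weak-field ligand for a first-row metal, so the complex is high-spin. The t₂g³e_g¹ (high-spin) configuration has an unevenly filled e_g set; the Jahn–Teller theorem predicts a tetragonal distortion (typically axial elongation) to lift the degeneracy.

[Cr(OH)6]^4-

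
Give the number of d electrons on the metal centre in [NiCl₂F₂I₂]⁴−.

d⁸

Each chloride is −1; each fluoride is −1; each iodide is −1; balancing the −4 overall charge requires Ni(II).
Ni sits in group 10, so the d-electron count is 10 − 2 = 8.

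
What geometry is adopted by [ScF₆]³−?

Ligand charges: each fluoride is −1. With an overall charge of −3 the scandium centre must be in the +3 oxidation state.
Group 3 minus oxidation state 3 gives a d⁰ configuration.
Coordination number: 6.
Six donors around a single metal centre give an octahedral coordination sphere.

octahedral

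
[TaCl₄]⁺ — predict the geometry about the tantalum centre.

tetrahedral

Ligand charges: each chloride is −1. With an overall charge of +1 the tantalum centre must be in the +5 oxidation state.
Ta sits in group 5, so the d-electron count is 5 − 5 = 0.
Coordination number: 4.
A d⁰ ion has no crystal-field stabilisation preference between square planar and tetrahedral, so four ligands adopt the sterically favoured tetrahedral geometry.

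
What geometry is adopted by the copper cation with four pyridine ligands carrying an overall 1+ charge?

Ligand charges: pyridine is neutral. With an overall charge of +1 the copper centre must be in the +1 oxidation state.
Copper is a group-11 element; Cu(I) is therefore d¹⁰.
Coordination number: 4.
A d¹⁰ ion has no crystal-field stabilisation preference between square planar and tetrahedral, so four ligands adopt the sterically favoured tetrahedral geometry.

tetrahedral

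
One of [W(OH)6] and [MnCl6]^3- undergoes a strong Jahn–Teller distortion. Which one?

[W(OH)6]: Each hydroxide is −1; balancing the 0 overall charge requires W(VI). Tungsten is a group-6 element; W(VI) is therefore d⁰. The d⁰ configuration leaves the e_g set evenly filled (or empty) — no strong Jahn–Teller driving force.
[MnCl6]^3-: Ligand charges: each chloride is −1. With an overall charge of −3 the manganese centre must be in the +3 oxidation state. Manganese is a group-7 element; Mn(III) is therefore d⁴. Chloride is a weak-field ligand for a first-row metal, so the complex is high-spin. The t₂g³e_g¹ (high-spin) configuration has an unevenly filled e_g set; the Jahn–Teller theorem predicts a tetragonal distortion (typically axial elongation) to lift the degeneracy.

[MnCl6]^3-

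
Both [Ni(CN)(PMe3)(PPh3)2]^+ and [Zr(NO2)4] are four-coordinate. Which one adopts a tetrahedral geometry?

For [Ni(CN)(PMe3)(PPh3)2]^+: Ligand charges: each cyanide is −1; trimethylphosphine is neutral; triphenylphosphine is neutral. With an overall charge of +1 the nickel centre must be in the +2 oxidation state. Group 10 minus oxidation state 2 gives a d⁸ configuration. Cyanide, trimethylphosphine, and triphenylphosphine are strong-field ligands (high in the spectrochemical series). A 3d d⁸ ion with strong-field ligands gains enough CFSE to favour square planar over tetrahedral. → square planar.
For [Zr(NO2)4]: Ligand charges: each nitro (N-bound nitrite) is −1. With an overall charge of 0 the zirconium centre must be in the +4 oxidation state. Zirconium is a group-4 element; Zr(IV) is therefore d⁰. A d⁰ ion has no crystal-field stabilisation preference between square planar and tetrahedral, so four ligands adopt the sterically favoured tetrahedral geometry. → tetrahedral.

[Zr(NO2)4]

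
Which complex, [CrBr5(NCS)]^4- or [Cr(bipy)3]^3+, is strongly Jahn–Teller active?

[CrBr5(NCS)]^4-: Summing ligand charges against the −4 overall charge gives an oxidation state of +2 for chromium. Group 6 minus oxidation state 2 gives a d⁴ configuration. Bromide and isothiocyanate are weak-field ligands for a first-row metal, so the complex is high-spin. The t₂g³e_g¹ (high-spin) configuration has an unevenly filled e_g set; the Jahn–Teller theorem predicts a tetragonal distortion (typically axial elongation) to lift the degeneracy.
[Cr(bipy)3]^3+: 2,2′-bipyridine is neutral; balancing the +3 overall charge requires Cr(III). Group 6 minus oxidation state 3 gives a d³ configuration. The d³ configuration leaves the e_g set evenly filled (or empty) — no strong Jahn–Teller driving force.

[CrBr5(NCS)]^4-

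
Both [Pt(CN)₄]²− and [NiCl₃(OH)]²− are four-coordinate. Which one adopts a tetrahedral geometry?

[NiCl₃(OH)]²−

For [Pt(CN)₄]²−: Each cyanide is −1; balancing the −2 overall charge requires Pt(II). Platinum is a group-10 element; Pt(II) is therefore d⁸. A 5d d⁸ ion has a large crystal-field splitting; square planar leaves the high-energy d_{x²−y²} orbital empty and maximises CFSE. → square planar.
For [NiCl₃(OH)]²−: Ligand charges: each chloride is −1; each hydroxide is −1. With an overall charge of −2 the nickel centre must be in the +2 oxidation state. Group 10 minus oxidation state 2 gives a d⁸ configuration. Chloride and hydroxide are weak-field ligands. With weak-field ligands the CFSE gain from square planar is small, so a 3d d⁸ ion takes the sterically preferred tetrahedral geometry. → tetrahedral.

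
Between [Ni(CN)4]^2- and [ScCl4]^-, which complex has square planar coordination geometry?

For [Ni(CN)4]^2-: Summing ligand charges against the −2 overall charge gives an oxidation state of +2 for nickel. Group 10 minus oxidation state 2 gives a d⁸ configuration. Cyanide is a strong-field ligand (high in the spectrochemical series). A 3d d⁸ ion with strong-field ligands gains enough CFSE to favour square planar over tetrahedral. → square planar.
For [ScCl4]^-: Each chloride is −1; balancing the −1 overall charge requires Sc(III). Group 3 minus oxidation state 3 gives a d⁰ configuration. A d⁰ ion has no crystal-field stabilisation preference between square planar and tetrahedral, so four ligands adopt the sterically favoured tetrahedral geometry. → tetrahedral.

[Ni(CN)4]^2-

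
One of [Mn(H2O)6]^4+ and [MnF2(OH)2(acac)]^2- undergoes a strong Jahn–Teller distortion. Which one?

[MnF2(OH)2(acac)]^2-

[Mn(H2O)6]^4+: Ligand charges: water is neutral. With an overall charge of +4 the manganese centre must be in the +4 oxidation state. Manganese is a group-7 element; Mn(IV) is therefore d³. The d³ configuration leaves the e_g set evenly filled (or empty) — no strong Jahn–Teller driving force.
[MnF2(OH)2(acac)]^2-: Summing ligand charges against the −2 overall charge gives an oxidation state of +3 for manganese. Group 7 minus oxidation state 3 gives a d⁴ configuration. Acetylacetonate, fluoride, and hydroxide are weak-field ligands for a first-row metal, so the complex is high-spin. The t₂g³e_g¹ (high-spin) configuration has an unevenly filled e_g set; the Jahn–Teller theorem predicts a tetragonal distortion (typically axial elongation) to lift the degeneracy.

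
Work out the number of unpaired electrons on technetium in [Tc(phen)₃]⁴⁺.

3 unpaired electrons

1,10-phenanthroline is neutral; balancing the +4 overall charge requires Tc(IV).
Tc sits in group 7, so the d-electron count is 7 − 4 = 3.
Counting donor atoms: 3×1,10-phenanthroline (bidentate) → 6 donors. Coordination number = 6.
In an octahedral field the d³ configuration is t₂g³e_g⁰ (only one arrangement possible), giving 3 unpaired electrons.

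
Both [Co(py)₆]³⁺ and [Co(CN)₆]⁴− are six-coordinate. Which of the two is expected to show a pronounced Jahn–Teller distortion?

[Co(CN)₆]⁴−

[Co(py)₆]³⁺: Summing ligand charges against the +3 overall charge gives an oxidation state of +3 for cobalt. Group 9 minus oxidation state 3 gives a d⁶ configuration. Co(III) has an exceptionally large octahedral splitting and is low-spin with essentially every ligand except fluoride. The d⁶ configuration leaves the e_g set evenly filled (or empty) — no strong Jahn–Teller driving force.
[Co(CN)₆]⁴−: Summing ligand charges against the −4 overall charge gives an oxidation state of +2 for cobalt. Co sits in group 9, so the d-electron count is 9 − 2 = 7. Cyanide is a strong-field ligand (high in the spectrochemical series) for a first-row metal, so the complex is low-spin. The t₂g⁶e_g¹ (low-spin) configuration has an unevenly filled e_g set; the Jahn–Teller theorem predicts a tetragonal distortion (typically axial elongation) to lift the degeneracy.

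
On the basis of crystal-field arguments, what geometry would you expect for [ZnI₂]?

Summing ligand charges against the 0 overall charge gives an oxidation state of +2 for zinc.
Group 12 minus oxidation state 2 gives a d¹⁰ configuration.
Coordination number: 2.
A d¹⁰ ion with only two ligands adopts a linear arrangement (sp hybridisation; no CFSE preference).

linear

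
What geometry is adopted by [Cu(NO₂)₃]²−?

Summing ligand charges against the −2 overall charge gives an oxidation state of +1 for copper.
Copper is a group-11 element; Cu(I) is therefore d¹⁰.
Coordination number: 3.
Three ligands around a d¹⁰ centre minimise repulsion in a trigonal-planar arrangement.

trigonal planar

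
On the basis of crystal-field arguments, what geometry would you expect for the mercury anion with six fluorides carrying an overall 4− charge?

Summing ligand charges against the −4 overall charge gives an oxidation state of +2 for mercury.
Hg sits in group 12, so the d-electron count is 12 − 2 = 10.
Coordination number: 6.
Six donors around a single metal centre give an octahedral coordination sphere.

octahedral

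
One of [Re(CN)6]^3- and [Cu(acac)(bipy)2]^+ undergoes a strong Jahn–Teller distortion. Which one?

[Cu(acac)(bipy)2]^+

[Re(CN)6]^3-: Summing ligand charges against the −3 overall charge gives an oxidation state of +3 for rhenium. Group 7 minus oxidation state 3 gives a d⁴ configuration. A 5d ion has a large Δₒ and is invariably low-spin. The d⁴ configuration leaves the e_g set evenly filled (or empty) — no strong Jahn–Teller driving force.
[Cu(acac)(bipy)2]^+: Each acetylacetonate is −1; 2,2′-bipyridine is neutral; balancing the +1 overall charge requires Cu(II). Copper is a group-11 element; Cu(II) is therefore d⁹. The t₂g⁶e_g³ configuration has an unevenly filled e_g set; the Jahn–Teller theorem predicts a tetragonal distortion (typically axial elongation) to lift the degeneracy.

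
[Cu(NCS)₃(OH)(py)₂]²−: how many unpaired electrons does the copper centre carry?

1

Ligand charges: each isothiocyanate is −1; each hydroxide is −1; pyridine is neutral. With an overall charge of −2 the copper centre must be in the +2 oxidation state.
Cu sits in group 11, so the d-electron count is 11 − 2 = 9.
In an octahedral field the d⁹ configuration is t₂g⁶e_g³ (only one arrangement possible), giving 1 unpaired electron.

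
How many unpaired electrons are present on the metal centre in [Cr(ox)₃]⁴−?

Ligand charges: each oxalate is −2. With an overall charge of −4 the chromium centre must be in the +2 oxidation state.
Group 6 minus oxidation state 2 gives a d⁴ configuration.
Counting donor atoms: 3×oxalate (bidentate) → 6 donors. Coordination number = 6.
The spin state decides the count: Oxalate is a weak-field ligand for a first-row metal, so the complex is high-spin.
An octahedral high-spin d⁴ ion is t₂g³e_g¹, giving 4 unpaired electrons.

4 unpaired electrons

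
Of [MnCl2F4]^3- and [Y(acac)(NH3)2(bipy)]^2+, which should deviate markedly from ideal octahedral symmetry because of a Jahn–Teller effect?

[MnCl2F4]^3-: Summing ligand charges against the −3 overall charge gives an oxidation state of +3 for manganese. Mn sits in group 7, so the d-electron count is 7 − 3 = 4. Chloride and fluoride are weak-field ligands for a first-row metal, so the complex is high-spin. The t₂g³e_g¹ (high-spin) configuration has an unevenly filled e_g set; the Jahn–Teller theorem predicts a tetragonal distortion (typically axial elongation) to lift the degeneracy.
[Y(acac)(NH3)2(bipy)]^2+: Ligand charges: each acetylacetonate is −1; ammonia is neutral; 2,2′-bipyridine is neutral. With an overall charge of +2 the yttrium centre must be in the +3 oxidation state. Y sits in group 3, so the d-electron count is 3 − 3 = 0. The d⁰ configuration leaves the e_g set evenly filled (or empty) — no strong Jahn–Teller driving force.

[MnCl2F4]^3-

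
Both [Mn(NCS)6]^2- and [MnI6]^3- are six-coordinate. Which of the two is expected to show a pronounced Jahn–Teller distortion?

[Mn(NCS)6]^2-: Each isothiocyanate is −1; balancing the −2 overall charge requires Mn(IV). Mn sits in group 7, so the d-electron count is 7 − 4 = 3. The d³ configuration leaves the e_g set evenly filled (or empty) — no strong Jahn–Teller driving force.
[MnI6]^3-: Ligand charges: each iodide is −1. With an overall charge of −3 the manganese centre must be in the +3 oxidation state. Mn sits in group 7, so the d-electron count is 7 − 3 = 4. Iodide is a weak-field ligand for a first-row metal, so the complex is high-spin. The t₂g³e_g¹ (high-spin) configuration has an unevenly filled e_g set; the Jahn–Teller theorem predicts a tetragonal distortion (typically axial elongation) to lift the degeneracy.

[MnI6]^3-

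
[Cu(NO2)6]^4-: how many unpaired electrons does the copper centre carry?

Each nitro (N-bound nitrite) is −1; balancing the −4 overall charge requires Cu(II).
Cu sits in group 11, so the d-electron count is 11 − 2 = 9.
In an octahedral field the d⁹ configuration is t₂g⁶e_g³ (only one arrangement possible), giving 1 unpaired electron.

1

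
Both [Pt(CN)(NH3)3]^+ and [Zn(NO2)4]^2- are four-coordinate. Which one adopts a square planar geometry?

[Pt(CN)(NH3)3]^+

For [Pt(CN)(NH3)3]^+: Each cyanide is −1; ammonia is neutral; balancing the +1 overall charge requires Pt(II). Pt sits in group 10, so the d-electron count is 10 − 2 = 8. A 5d d⁸ ion has a large crystal-field splitting; square planar leaves the high-energy d_{x²−y²} orbital empty and maximises CFSE. → square planar.
For [Zn(NO2)4]^2-: Summing ligand charges against the −2 overall charge gives an oxidation state of +2 for zinc. Zn sits in group 12, so the d-electron count is 12 − 2 = 10. A d¹⁰ ion has no crystal-field stabilisation preference between square planar and tetrahedral, so four ligands adopt the sterically favoured tetrahedral geometry. → tetrahedral.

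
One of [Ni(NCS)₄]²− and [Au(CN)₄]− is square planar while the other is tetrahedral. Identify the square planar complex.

For [Ni(NCS)₄]²−: Ligand charges: each isothiocyanate is −1. With an overall charge of −2 the nickel centre must be in the +2 oxidation state. Ni sits in group 10, so the d-electron count is 10 − 2 = 8. Isothiocyanate is a weak-field ligand. With weak-field ligands the CFSE gain from square planar is small, so a 3d d⁸ ion takes the sterically preferred tetrahedral geometry. → tetrahedral.
For [Au(CN)₄]−: Summing ligand charges against the −1 overall charge gives an oxidation state of +3 for gold. Gold is a group-11 element; Au(III) is therefore d⁸. A 5d d⁸ ion has a large crystal-field splitting; square planar leaves the high-energy d_{x²−y²} orbital empty and maximises CFSE. → square planar.

[Au(CN)₄]−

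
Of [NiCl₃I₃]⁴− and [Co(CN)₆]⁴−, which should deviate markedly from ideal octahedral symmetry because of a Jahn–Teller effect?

[Co(CN)₆]⁴−

[NiCl₃I₃]⁴−: Ligand charges: each chloride is −1; each iodide is −1. With an overall charge of −4 the nickel centre must be in the +2 oxidation state. Ni sits in group 10, so the d-electron count is 10 − 2 = 8. The d⁸ configuration leaves the e_g set evenly filled (or empty) — no strong Jahn–Teller driving force.
[Co(CN)₆]⁴−: Summing ligand charges against the −4 overall charge gives an oxidation state of +2 for cobalt. Co sits in group 9, so the d-electron count is 9 − 2 = 7. Cyanide is a strong-field ligand (high in the spectrochemical series) for a first-row metal, so the complex is low-spin. The t₂g⁶e_g¹ (low-spin) configuration has an unevenly filled e_g set; the Jahn–Teller theorem predicts a tetragonal distortion (typically axial elongation) to lift the degeneracy.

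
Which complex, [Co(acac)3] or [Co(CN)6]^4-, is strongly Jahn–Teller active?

[Co(acac)3]: Ligand charges: each acetylacetonate is −1. With an overall charge of 0 the cobalt centre must be in the +3 oxidation state. Cobalt is a group-9 element; Co(III) is therefore d⁶. Co(III) has an exceptionally large octahedral splitting and is low-spin with essentially every ligand except fluoride. The d⁶ configuration leaves the e_g set evenly filled (or empty) — no strong Jahn–Teller driving force.
[Co(CN)6]^4-: Summing ligand charges against the −4 overall charge gives an oxidation state of +2 for cobalt. Cobalt is a group-9 element; Co(II) is therefore d⁷. Cyanide is a strong-field ligand (high in the spectrochemical series) for a first-row metal, so the complex is low-spin. The t₂g⁶e_g¹ (low-spin) configuration has an unevenly filled e_g set; the Jahn–Teller theorem predicts a tetragonal distortion (typically axial elongation) to lift the degeneracy.

[Co(CN)6]^4-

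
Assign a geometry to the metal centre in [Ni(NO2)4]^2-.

square planar

Summing ligand charges against the −2 overall charge gives an oxidation state of +2 for nickel.
Ni sits in group 10, so the d-electron count is 10 − 2 = 8.
Coordination number: 4.
Nitro (N-bound nitrite) is a strong-field ligand (high in the spectrochemical series).
A 3d d⁸ ion with strong-field ligands gains enough CFSE to favour square planar over tetrahedral.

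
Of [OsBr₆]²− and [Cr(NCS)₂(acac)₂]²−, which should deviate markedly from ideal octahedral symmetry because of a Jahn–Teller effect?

[OsBr₆]²−: Each bromide is −1; balancing the −2 overall charge requires Os(IV). Osmium is a group-8 element; Os(IV) is therefore d⁴. A 5d ion has a large Δₒ and is invariably low-spin. The d⁴ configuration leaves the e_g set evenly filled (or empty) — no strong Jahn–Teller driving force.
[Cr(NCS)₂(acac)₂]²−: Each isothiocyanate is −1; each acetylacetonate is −1; balancing the −2 overall charge requires Cr(II). Cr sits in group 6, so the d-electron count is 6 − 2 = 4. Acetylacetonate and isothiocyanate are weak-field ligands for a first-row metal, so the complex is high-spin. The t₂g³e_g¹ (high-spin) configuration has an unevenly filled e_g set; the Jahn–Teller theorem predicts a tetragonal distortion (typically axial elongation) to lift the degeneracy.

[Cr(NCS)₂(acac)₂]²−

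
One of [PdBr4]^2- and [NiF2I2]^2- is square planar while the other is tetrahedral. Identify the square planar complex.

For [PdBr4]^2-: Each bromide is −1; balancing the −2 overall charge requires Pd(II). Pd sits in group 10, so the d-electron count is 10 − 2 = 8. A 4d d⁸ ion has a large crystal-field splitting; square planar leaves the high-energy d_{x²−y²} orbital empty and maximises CFSE. → square planar.
For [NiF2I2]^2-: Summing ligand charges against the −2 overall charge gives an oxidation state of +2 for nickel. Group 10 minus oxidation state 2 gives a d⁸ configuration. Fluoride and iodide are weak-field ligands. With weak-field ligands the CFSE gain from square planar is small, so a 3d d⁸ ion takes the sterically preferred tetrahedral geometry. → tetrahedral.

[PdBr4]^2-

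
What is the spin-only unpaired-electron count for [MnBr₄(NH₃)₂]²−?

Each bromide is −1; ammonia is neutral; balancing the −2 overall charge requires Mn(II).
Group 7 minus oxidation state 2 gives a d⁵ configuration.
The spin state decides the count: Bromide is a weak-field ligand for a first-row metal, so the complex is high-spin.
An octahedral high-spin d⁵ ion is t₂g³e_g², giving 5 unpaired electrons.

5 unpaired electrons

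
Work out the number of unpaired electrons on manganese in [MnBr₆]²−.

Ligand charges: each bromide is −1. With an overall charge of −2 the manganese centre must be in the +4 oxidation state.
Mn sits in group 7, so the d-electron count is 7 − 4 = 3.
In an octahedral field the d³ configuration is t₂g³e_g⁰ (only one arrangement possible), giving 3 unpaired electrons.

3 unpaired electrons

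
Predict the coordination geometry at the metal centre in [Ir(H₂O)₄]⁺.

Summing ligand charges against the +1 overall charge gives an oxidation state of +1 for iridium.
Iridium is a group-9 element; Ir(I) is therefore d⁸.
With 4 monodentate ligands the coordination number is 4.
A 5d d⁸ ion has a large crystal-field splitting; square planar leaves the high-energy d_{x²−y²} orbital empty and maximises CFSE.

square planar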